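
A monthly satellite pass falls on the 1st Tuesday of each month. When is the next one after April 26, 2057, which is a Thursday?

May 1, 2057

April 2057 starts on a Sunday, so its 1st Tuesday is April 3, 2057 (2 days in).
That is not after April 26, 2057, so look at May 2057.
May 2057 starts on a Tuesday, so its 1st Tuesday is May 1, 2057.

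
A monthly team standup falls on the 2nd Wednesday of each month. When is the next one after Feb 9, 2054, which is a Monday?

Feb 11, 2054

Feb 2054 starts on a Sunday; its first Wednesday is the 4th, so the 2nd Wednesday is the 11th — Feb 11, 2054.
Feb 11, 2054 is after Feb 9, 2054, so that is the next one.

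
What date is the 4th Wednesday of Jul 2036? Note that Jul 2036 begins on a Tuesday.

Jul 2036 begins on a Tuesday, so the first Wednesday is Jul 2 (1 day later).
The 4th Wednesday is 3 weeks later: 2 + 21 = 23.

Jul 23, 2036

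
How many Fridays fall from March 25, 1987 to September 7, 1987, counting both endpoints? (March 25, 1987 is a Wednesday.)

March 25, 1987 is a Wednesday; the first Friday on or after it is March 27, 1987 (2 days later).
From March 27, 1987 to September 7, 1987: 4 + 30 + 31 + 30 + 31 + 31 + 7 = 164 days (rest of March, April, May, June, July, August, September).
164 ÷ 7 = 23 full weeks with remainder 3, so 23 more Fridays after the first → 24.

24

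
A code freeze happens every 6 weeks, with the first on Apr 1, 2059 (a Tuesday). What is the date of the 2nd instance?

The 2nd occurrence is 1 interval after the first: 1 × 42 = 42 days after Apr 1, 2059.
Apr has 30 days — 29 days to the end of Apr leaves 13.
13 days into May → May 13, 2059.

May 13, 2059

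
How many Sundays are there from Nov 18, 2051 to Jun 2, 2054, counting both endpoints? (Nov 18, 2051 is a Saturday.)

Nov 18, 2051 is a Saturday; the first Sunday on or after it is Nov 19, 2051 (1 day later).
From Nov 19, 2051 to Jun 2, 2054: 42 + 366 + 365 + 153 = 926 days (rest of 2051, 2052, 2053, to Jun 2, 2054 in 2054).
926 ÷ 7 = 132 full weeks with remainder 2, so 132 more Sundays after the first → 133.

133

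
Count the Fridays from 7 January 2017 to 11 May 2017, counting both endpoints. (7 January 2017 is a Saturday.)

7 January 2017 is a Saturday; the first Friday on or after it is 13 January 2017 (6 days later).
From 13 January 2017 to 11 May 2017: 18 + 28 + 31 + 30 + 11 = 118 days (rest of January, February, March, April, May).
118 ÷ 7 = 16 full weeks with remainder 6, so 16 more Fridays after the first → 17.

17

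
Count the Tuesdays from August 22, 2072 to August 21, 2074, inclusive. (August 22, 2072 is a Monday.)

August 22, 2072 is a Monday; the first Tuesday on or after it is August 23, 2072 (1 day later).
From August 23, 2072 to August 21, 2074: 130 + 365 + 233 = 728 days (rest of 2072, 2073, to August 21, 2074 in 2074).
728 ÷ 7 = 104 full weeks with remainder 0, so 104 more Tuesdays after the first → 105.

105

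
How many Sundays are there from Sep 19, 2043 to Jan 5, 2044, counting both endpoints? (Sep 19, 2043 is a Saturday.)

16

Sep 19, 2043 is a Saturday; the first Sunday on or after it is Sep 20, 2043 (1 day later).
From Sep 20, 2043 to Jan 5, 2044: 10 + 31 + 30 + 31 + 5 = 107 days (rest of Sep, Oct, Nov, Dec, Jan).
107 ÷ 7 = 15 full weeks with remainder 2, so 15 more Sundays after the first → 16.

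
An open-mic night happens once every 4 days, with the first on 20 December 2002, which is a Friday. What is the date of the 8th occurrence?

17 January 2003

The 8th occurrence is 7 intervals after the first: 7 × 4 = 28 days after 20 December 2002.
December has 31 days — 11 days to the end of December leaves 17.
17 days into January → 17 January 2003.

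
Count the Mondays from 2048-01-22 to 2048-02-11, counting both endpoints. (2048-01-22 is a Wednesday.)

3

2048-01-22 is a Wednesday; the first Monday on or after it is 2048-01-27 (5 days later).
From 2048-01-27 to 2048-02-11: 4 + 11 = 15 days (rest of January, February).
15 ÷ 7 = 2 full weeks with remainder 1, so 2 more Mondays after the first → 3.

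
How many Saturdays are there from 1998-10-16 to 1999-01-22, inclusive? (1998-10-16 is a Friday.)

14

1998-10-16 is a Friday; the first Saturday on or after it is 1998-10-17 (1 day later).
From 1998-10-17 to 1999-01-22: 14 + 30 + 31 + 22 = 97 days (rest of October, November, December, January).
97 ÷ 7 = 13 full weeks with remainder 6, so 13 more Saturdays after the first → 14.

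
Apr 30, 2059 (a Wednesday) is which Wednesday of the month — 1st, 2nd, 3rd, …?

5th

Day 30 falls in week ⌈30/7⌉ of the month.
Days 1–7 hold the 1st Wednesday, 8–14 the 2nd, 15–21 the 3rd, 22–28 the 4th, 29–31 the 5th.
30 is in the range for the 5th.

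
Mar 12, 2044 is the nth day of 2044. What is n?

72

Days in months before Mar: 31 + 29 = 60.
Plus 12 days into Mar → day 72.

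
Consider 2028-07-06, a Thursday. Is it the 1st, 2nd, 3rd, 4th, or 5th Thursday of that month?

Day 6 falls in week ⌈6/7⌉ of the month.
Days 1–7 hold the 1st Thursday, 8–14 the 2nd, 15–21 the 3rd, 22–28 the 4th, 29–31 the 5th.
6 is in the range for the 1st.

1st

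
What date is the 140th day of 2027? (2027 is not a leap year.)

May 20, 2027

Jan has 31 days (140 − 31 = 109 remain).
Feb has 28 days (109 − 28 = 81 remain).
Mar has 31 days (81 − 31 = 50 remain).
Apr has 30 days (50 − 30 = 20 remain).
20 into May → May 20.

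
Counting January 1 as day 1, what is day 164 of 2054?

January has 31 days (164 − 31 = 133 remain).
February has 28 days (133 − 28 = 105 remain).
March has 31 days (105 − 31 = 74 remain).
April has 30 days (74 − 30 = 44 remain).
May has 31 days (44 − 31 = 13 remain).
13 into June → June 13.

2054-06-13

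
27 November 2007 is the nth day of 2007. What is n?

331

Days in months before November: 31 + 28 + 31 + 30 + 31 + 30 + 31 + 31 + 30 + 31 = 304.
Plus 27 days into November → day 331.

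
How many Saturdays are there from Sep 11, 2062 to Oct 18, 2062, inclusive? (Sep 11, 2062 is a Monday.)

Sep 11, 2062 is a Monday; the first Saturday on or after it is Sep 16, 2062 (5 days later).
From Sep 16, 2062 to Oct 18, 2062: 14 + 18 = 32 days (rest of Sep, Oct).
32 ÷ 7 = 4 full weeks with remainder 4, so 4 more Saturdays after the first → 5.

5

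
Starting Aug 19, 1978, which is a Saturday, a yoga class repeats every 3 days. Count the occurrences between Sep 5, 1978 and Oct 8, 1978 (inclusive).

Occurrences land 3·i days after Aug 19, 1978 for i = 0, 1, 2, …
Sep 5, 1978 is 17 days after the start; 17 ÷ 3 = 5 remainder 2; since the remainder is 2, round up to i = 6. First occurrence in the window: #7 on Sep 6, 1978 (6×3 = 18 days in).
Oct 8, 1978 is 50 days after the start; 50 ÷ 3 = 16 remainder 2. Last occurrence in the window: #17 on Oct 6, 1978.
Occurrences #7 through #17: 11 in total.

11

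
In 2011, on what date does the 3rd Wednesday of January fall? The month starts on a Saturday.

January 19, 2011

January 2011 begins on a Saturday, so the first Wednesday is January 5 (4 days later).
The 3rd Wednesday is 2 weeks later: 5 + 14 = 19.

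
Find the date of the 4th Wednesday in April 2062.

26 April 2062

April 2062 begins on a Saturday, so the first Wednesday is April 5 (4 days later).
The 4th Wednesday is 3 weeks later: 5 + 21 = 26.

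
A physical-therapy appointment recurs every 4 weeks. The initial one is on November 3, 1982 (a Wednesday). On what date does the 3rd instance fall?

The 3rd occurrence is 2 intervals after the first: 2 × 28 = 56 days after November 3, 1982.
November has 30 days — 27 days to the end of November leaves 29.
29 days into December → December 29, 1982.

December 29, 1982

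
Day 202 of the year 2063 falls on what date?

Jul 21, 2063

Jan has 31 days (202 − 31 = 171 remain).
Feb has 28 days (171 − 28 = 143 remain).
Mar has 31 days (143 − 31 = 112 remain).
Apr has 30 days (112 − 30 = 82 remain).
May has 31 days (82 − 31 = 51 remain).
Jun has 30 days (51 − 30 = 21 remain).
21 into Jul → Jul 21.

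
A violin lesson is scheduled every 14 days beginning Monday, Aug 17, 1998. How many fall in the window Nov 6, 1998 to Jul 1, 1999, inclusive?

Occurrences land 14·i days after Aug 17, 1998 for i = 0, 1, 2, …
Nov 6, 1998 is 81 days after the start; 81 ÷ 14 = 5 remainder 11; since the remainder is 11, round up to i = 6. First occurrence in the window: #7 on Nov 9, 1998 (6×14 = 84 days in).
Jul 1, 1999 is 318 days after the start; 318 ÷ 14 = 22 remainder 10. Last occurrence in the window: #23 on Jun 21, 1999.
Occurrences #7 through #23: 17 in total.

17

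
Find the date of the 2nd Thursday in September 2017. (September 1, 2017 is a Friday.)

14 September 2017

September 2017 begins on a Friday, so the first Thursday is September 7 (6 days later).
The 2nd Thursday is 1 weeks later: 7 + 7 = 14.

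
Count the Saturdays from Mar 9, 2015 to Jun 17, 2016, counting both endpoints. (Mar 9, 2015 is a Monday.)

66

Mar 9, 2015 is a Monday; the first Saturday on or after it is Mar 14, 2015 (5 days later).
From Mar 14, 2015 to Jun 17, 2016: 292 + 169 = 461 days (rest of 2015, to Jun 17, 2016 in 2016).
461 ÷ 7 = 65 full weeks with remainder 6, so 65 more Saturdays after the first → 66.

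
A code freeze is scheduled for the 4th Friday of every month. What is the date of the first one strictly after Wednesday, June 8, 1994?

June 24, 1994

June 1994 starts on a Wednesday; its first Friday is the 3rd, so the 4th Friday is the 24th — June 24, 1994.
June 24, 1994 is after June 8, 1994, so that is the next one.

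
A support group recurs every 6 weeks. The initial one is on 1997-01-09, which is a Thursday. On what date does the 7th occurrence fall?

The 7th occurrence is 6 intervals after the first: 6 × 42 = 252 days after 1997-01-09.
January has 31 days — 22 days to the end of January leaves 230.
February has 28 days (202 left).
March has 31 days (171 left).
April has 30 days (141 left).
May has 31 days (110 left).
June has 30 days (80 left).
July has 31 days (49 left).
August has 31 days (18 left).
18 days into September → 1997-09-18.

1997-09-18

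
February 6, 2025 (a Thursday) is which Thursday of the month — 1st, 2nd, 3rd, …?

1st

Day 6 falls in week ⌈6/7⌉ of the month.
Days 1–7 hold the 1st Thursday, 8–14 the 2nd, 15–21 the 3rd, 22–28 the 4th, 29–31 the 5th.
6 is in the range for the 1st.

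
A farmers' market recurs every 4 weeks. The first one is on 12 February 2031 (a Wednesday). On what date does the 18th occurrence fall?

The 18th occurrence is 17 intervals after the first: 17 × 28 = 476 days after 12 February 2031.
February has 28 days — 16 days to the end of February leaves 460.
From end of February to end of 2031 is 306 days (154 left).
January has 31 days (123 left).
February has 29 days (94 left).
March has 31 days (63 left).
April has 30 days (33 left).
May has 31 days (2 left).
2 days into June → 2 June 2032.

2 June 2032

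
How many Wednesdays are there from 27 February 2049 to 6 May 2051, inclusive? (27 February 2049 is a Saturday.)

114

27 February 2049 is a Saturday; the first Wednesday on or after it is 3 March 2049 (4 days later).
From 3 March 2049 to 6 May 2051: 303 + 365 + 126 = 794 days (rest of 2049, 2050, to 6 May 2051 in 2051).
794 ÷ 7 = 113 full weeks with remainder 3, so 113 more Wednesdays after the first → 114.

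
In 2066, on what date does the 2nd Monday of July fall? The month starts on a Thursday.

12 July 2066

July 2066 begins on a Thursday, so the first Monday is July 5 (4 days later).
The 2nd Monday is 1 weeks later: 5 + 7 = 12.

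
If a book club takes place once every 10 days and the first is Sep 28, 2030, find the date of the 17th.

Mar 7, 2031

The 17th occurrence is 16 intervals after the first: 16 × 10 = 160 days after Sep 28, 2030.
Sep has 30 days — 2 days to the end of Sep leaves 158.
Oct has 31 days (127 left).
Nov has 30 days (97 left).
Dec has 31 days (66 left).
Jan has 31 days (35 left).
Feb has 28 days (7 left).
7 days into Mar → Mar 7, 2031.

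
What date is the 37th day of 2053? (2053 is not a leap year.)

Jan has 31 days (37 − 31 = 6 remain).
6 into Feb → Feb 6.

Feb 6, 2053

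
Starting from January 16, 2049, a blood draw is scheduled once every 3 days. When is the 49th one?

June 9, 2049

The 49th occurrence is 48 intervals after the first: 48 × 3 = 144 days after January 16, 2049.
January has 31 days — 15 days to the end of January leaves 129.
February has 28 days (101 left).
March has 31 days (70 left).
April has 30 days (40 left).
May has 31 days (9 left).
9 days into June → June 9, 2049.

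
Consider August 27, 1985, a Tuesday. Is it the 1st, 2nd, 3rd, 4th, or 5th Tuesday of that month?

4th

Day 27 falls in week ⌈27/7⌉ of the month.
Days 1–7 hold the 1st Tuesday, 8–14 the 2nd, 15–21 the 3rd, 22–28 the 4th, 29–31 the 5th.
27 is in the range for the 4th.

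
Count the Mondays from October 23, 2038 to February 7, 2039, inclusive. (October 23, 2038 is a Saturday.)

16

October 23, 2038 is a Saturday; the first Monday on or after it is October 25, 2038 (2 days later).
From October 25, 2038 to February 7, 2039: 6 + 30 + 31 + 31 + 7 = 105 days (rest of October, November, December, January, February).
105 ÷ 7 = 15 full weeks with remainder 0, so 15 more Mondays after the first → 16.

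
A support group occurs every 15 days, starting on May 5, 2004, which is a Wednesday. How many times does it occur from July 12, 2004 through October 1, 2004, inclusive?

Occurrences land 15·i days after May 5, 2004 for i = 0, 1, 2, …
July 12, 2004 is 68 days after the start; 68 ÷ 15 = 4 remainder 8; since the remainder is 8, round up to i = 5. First occurrence in the window: #6 on July 19, 2004 (5×15 = 75 days in).
October 1, 2004 is 149 days after the start; 149 ÷ 15 = 9 remainder 14. Last occurrence in the window: #10 on September 17, 2004.
Occurrences #6 through #10: 5 in total.

5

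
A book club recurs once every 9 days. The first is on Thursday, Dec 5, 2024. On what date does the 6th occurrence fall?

Jan 19, 2025

The 6th occurrence is 5 intervals after the first: 5 × 9 = 45 days after Dec 5, 2024.
Dec has 31 days — 26 days to the end of Dec leaves 19.
19 days into Jan → Jan 19, 2025.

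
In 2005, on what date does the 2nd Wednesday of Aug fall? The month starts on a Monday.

Aug 10, 2005

Aug 2005 begins on a Monday, so the first Wednesday is Aug 3 (2 days later).
The 2nd Wednesday is 1 weeks later: 3 + 7 = 10.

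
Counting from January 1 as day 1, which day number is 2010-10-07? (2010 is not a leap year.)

280

Days in months before October: 31 + 28 + 31 + 30 + 31 + 30 + 31 + 31 + 30 = 273.
Plus 7 days into October → day 280.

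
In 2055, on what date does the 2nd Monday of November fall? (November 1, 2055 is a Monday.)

November 2055 begins on a Monday, so the first Monday is November 1.
The 2nd Monday is 1 weeks later: 1 + 7 = 8.

8 November 2055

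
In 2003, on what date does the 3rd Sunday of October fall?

19 October 2003

October 2003 begins on a Wednesday, so the first Sunday is October 5 (4 days later).
The 3rd Sunday is 2 weeks later: 5 + 14 = 19.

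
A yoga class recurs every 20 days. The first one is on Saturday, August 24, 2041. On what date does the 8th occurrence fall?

The 8th occurrence is 7 intervals after the first: 7 × 20 = 140 days after August 24, 2041.
August has 31 days — 7 days to the end of August leaves 133.
September has 30 days (103 left).
October has 31 days (72 left).
November has 30 days (42 left).
December has 31 days (11 left).
11 days into January → January 11, 2042.

January 11, 2042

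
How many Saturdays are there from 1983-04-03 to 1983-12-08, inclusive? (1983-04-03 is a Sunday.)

1983-04-03 is a Sunday; the first Saturday on or after it is 1983-04-09 (6 days later).
From 1983-04-09 to 1983-12-08: 21 + 31 + 30 + 31 + 31 + 30 + 31 + 30 + 8 = 243 days (rest of April, May, June, July, August, September, October, November, December).
243 ÷ 7 = 34 full weeks with remainder 5, so 34 more Saturdays after the first → 35.

35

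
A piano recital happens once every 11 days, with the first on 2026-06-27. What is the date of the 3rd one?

2026-07-19

The 3rd occurrence is 2 intervals after the first: 2 × 11 = 22 days after 2026-06-27.
June has 30 days — 3 days to the end of June leaves 19.
19 days into July → 2026-07-19.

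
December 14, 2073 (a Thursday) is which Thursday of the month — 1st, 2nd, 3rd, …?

2nd

Day 14 falls in week ⌈14/7⌉ of the month.
Days 1–7 hold the 1st Thursday, 8–14 the 2nd, 15–21 the 3rd, 22–28 the 4th, 29–31 the 5th.
14 is in the range for the 2nd.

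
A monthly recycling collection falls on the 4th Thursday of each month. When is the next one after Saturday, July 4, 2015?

July 23, 2015

July 2015 starts on a Wednesday; its first Thursday is the 2nd, so the 4th Thursday is the 23rd — July 23, 2015.
July 23, 2015 is after July 4, 2015, so that is the next one.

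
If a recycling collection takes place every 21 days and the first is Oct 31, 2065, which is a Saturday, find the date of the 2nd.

Nov 21, 2065

The 2nd occurrence is 1 interval after the first: 1 × 21 = 21 days after Oct 31, 2065.
Oct has 31 days — 0 days to the end of Oct leaves 21.
21 days into Nov → Nov 21, 2065.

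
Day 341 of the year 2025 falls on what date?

December 7, 2025

January has 31 days (341 − 31 = 310 remain).
February has 28 days (310 − 28 = 282 remain).
March has 31 days (282 − 31 = 251 remain).
April has 30 days (251 − 30 = 221 remain).
May has 31 days (221 − 31 = 190 remain).
June has 30 days (190 − 30 = 160 remain).
July has 31 days (160 − 31 = 129 remain).
August has 31 days (129 − 31 = 98 remain).
September has 30 days (98 − 30 = 68 remain).
October has 31 days (68 − 31 = 37 remain).
November has 30 days (37 − 30 = 7 remain).
7 into December → December 7.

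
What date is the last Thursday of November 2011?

The first Thursday of November 2011 is November 3.
November 2011 has 30 days. Adding weeks: 3, 10, 17, 24 — the last one ≤ 30 is the 24th.

24 November 2011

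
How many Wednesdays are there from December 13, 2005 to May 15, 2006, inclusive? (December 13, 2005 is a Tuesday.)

22

December 13, 2005 is a Tuesday; the first Wednesday on or after it is December 14, 2005 (1 day later).
From December 14, 2005 to May 15, 2006: 17 + 31 + 28 + 31 + 30 + 15 = 152 days (rest of December, January, February, March, April, May).
152 ÷ 7 = 21 full weeks with remainder 5, so 21 more Wednesdays after the first → 22.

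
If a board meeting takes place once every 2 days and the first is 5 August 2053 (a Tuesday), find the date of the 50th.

11 November 2053

The 50th occurrence is 49 intervals after the first: 49 × 2 = 98 days after 5 August 2053.
August has 31 days — 26 days to the end of August leaves 72.
September has 30 days (42 left).
October has 31 days (11 left).
11 days into November → 11 November 2053.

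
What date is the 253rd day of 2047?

Sep 10, 2047

Jan has 31 days (253 − 31 = 222 remain).
Feb has 28 days (222 − 28 = 194 remain).
Mar has 31 days (194 − 31 = 163 remain).
Apr has 30 days (163 − 30 = 133 remain).
May has 31 days (133 − 31 = 102 remain).
Jun has 30 days (102 − 30 = 72 remain).
Jul has 31 days (72 − 31 = 41 remain).
Aug has 31 days (41 − 31 = 10 remain).
10 into Sep → Sep 10.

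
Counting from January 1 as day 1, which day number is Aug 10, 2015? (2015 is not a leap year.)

222

Days in months before Aug: 31 + 28 + 31 + 30 + 31 + 30 + 31 = 212.
Plus 10 days into Aug → day 222.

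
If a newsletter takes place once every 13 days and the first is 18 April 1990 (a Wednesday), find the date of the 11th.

The 11th occurrence is 10 intervals after the first: 10 × 13 = 130 days after 18 April 1990.
April has 30 days — 12 days to the end of April leaves 118.
May has 31 days (87 left).
June has 30 days (57 left).
July has 31 days (26 left).
26 days into August → 26 August 1990.

26 August 1990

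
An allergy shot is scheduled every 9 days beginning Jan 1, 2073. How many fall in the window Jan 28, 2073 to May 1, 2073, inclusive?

11

Occurrences land 9·i days after Jan 1, 2073 for i = 0, 1, 2, …
Jan 28, 2073 is 27 days after the start; 27 ÷ 9 = 3 remainder 0. First occurrence in the window: #4 on Jan 28, 2073 (3×9 = 27 days in).
May 1, 2073 is 120 days after the start; 120 ÷ 9 = 13 remainder 3. Last occurrence in the window: #14 on Apr 28, 2073.
Occurrences #4 through #14: 11 in total.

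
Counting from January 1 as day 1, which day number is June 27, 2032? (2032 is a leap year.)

179

Days in months before June: 31 + 29 + 31 + 30 + 31 = 152.
Plus 27 days into June → day 179.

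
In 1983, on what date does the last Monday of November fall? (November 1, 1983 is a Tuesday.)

1983-11-28

November 1983 begins on a Tuesday, so the first Monday is November 7 (6 days later).
November 1983 has 30 days. Adding weeks: 7, 14, 21, 28 — the last one ≤ 30 is the 28th.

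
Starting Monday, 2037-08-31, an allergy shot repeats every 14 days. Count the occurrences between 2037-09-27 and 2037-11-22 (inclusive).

4

Occurrences land 14·i days after 2037-08-31 for i = 0, 1, 2, …
2037-09-27 is 27 days after the start; 27 ÷ 14 = 1 remainder 13; since the remainder is 13, round up to i = 2. First occurrence in the window: #3 on 2037-09-28 (2×14 = 28 days in).
2037-11-22 is 83 days after the start; 83 ÷ 14 = 5 remainder 13. Last occurrence in the window: #6 on 2037-11-09.
Occurrences #3 through #6: 4 in total.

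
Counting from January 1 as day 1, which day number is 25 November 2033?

329

Days in months before November: 31 + 28 + 31 + 30 + 31 + 30 + 31 + 31 + 30 + 31 = 304.
Plus 25 days into November → day 329.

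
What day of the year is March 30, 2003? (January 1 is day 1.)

89

Days in months before March: 31 + 28 = 59.
Plus 30 days into March → day 89.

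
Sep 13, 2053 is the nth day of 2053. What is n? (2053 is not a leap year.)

Days in months before Sep: 31 + 28 + 31 + 30 + 31 + 30 + 31 + 31 = 243.
Plus 13 days into Sep → day 256.

256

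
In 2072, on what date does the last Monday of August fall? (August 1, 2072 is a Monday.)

29 August 2072

August 2072 begins on a Monday, so the first Monday is August 1.
August 2072 has 31 days. Adding weeks: 1, 8, 15, 22, 29 — the last one ≤ 31 is the 29th.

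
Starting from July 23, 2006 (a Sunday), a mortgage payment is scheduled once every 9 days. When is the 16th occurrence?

The 16th occurrence is 15 intervals after the first: 15 × 9 = 135 days after July 23, 2006.
July has 31 days — 8 days to the end of July leaves 127.
August has 31 days (96 left).
September has 30 days (66 left).
October has 31 days (35 left).
November has 30 days (5 left).
5 days into December → December 5, 2006.

December 5, 2006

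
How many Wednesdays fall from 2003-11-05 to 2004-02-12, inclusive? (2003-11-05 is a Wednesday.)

2003-11-05 is a Wednesday; the first Wednesday on or after it is 2003-11-05.
From 2003-11-05 to 2004-02-12: 25 + 31 + 31 + 12 = 99 days (rest of November, December, January, February).
99 ÷ 7 = 14 full weeks with remainder 1, so 14 more Wednesdays after the first → 15.

15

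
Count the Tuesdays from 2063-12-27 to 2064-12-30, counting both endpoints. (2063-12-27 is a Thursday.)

53

2063-12-27 is a Thursday; the first Tuesday on or after it is 2064-01-01 (5 days later).
From 2064-01-01 to 2064-12-30: 30 + 29 + 31 + 30 + 31 + 30 + 31 + 31 + 30 + 31 + 30 + 30 = 364 days (rest of January, February, March, April, May, June, July, August, September, October, November, December).
364 ÷ 7 = 52 full weeks with remainder 0, so 52 more Tuesdays after the first → 53.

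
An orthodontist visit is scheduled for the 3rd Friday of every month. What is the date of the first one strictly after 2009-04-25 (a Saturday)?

2009-05-15

April 2009 starts on a Wednesday; its first Friday is the 3rd, so the 3rd Friday is the 17th — 2009-04-17.
That is not after 2009-04-25, so look at May 2009.
May 2009 starts on a Friday; its first Friday is the 1st, so the 3rd Friday is the 15th — 2009-05-15.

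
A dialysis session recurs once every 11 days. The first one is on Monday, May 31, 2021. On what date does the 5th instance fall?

July 14, 2021

The 5th occurrence is 4 intervals after the first: 4 × 11 = 44 days after May 31, 2021.
May has 31 days — 0 days to the end of May leaves 44.
June has 30 days (14 left).
14 days into July → July 14, 2021.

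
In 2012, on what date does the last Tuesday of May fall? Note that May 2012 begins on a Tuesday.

May 2012 begins on a Tuesday, so the first Tuesday is May 1.
May 2012 has 31 days. Adding weeks: 1, 8, 15, 22, 29 — the last one ≤ 31 is the 29th.

29 May 2012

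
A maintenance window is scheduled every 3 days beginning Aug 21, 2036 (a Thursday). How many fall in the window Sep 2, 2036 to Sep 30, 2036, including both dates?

Occurrences land 3·i days after Aug 21, 2036 for i = 0, 1, 2, …
Sep 2, 2036 is 12 days after the start; 12 ÷ 3 = 4 remainder 0. First occurrence in the window: #5 on Sep 2, 2036 (4×3 = 12 days in).
Sep 30, 2036 is 40 days after the start; 40 ÷ 3 = 13 remainder 1. Last occurrence in the window: #14 on Sep 29, 2036.
Occurrences #5 through #14: 10 in total.

10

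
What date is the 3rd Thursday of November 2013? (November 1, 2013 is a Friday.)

November 2013 begins on a Friday, so the first Thursday is November 7 (6 days later).
The 3rd Thursday is 2 weeks later: 7 + 14 = 21.

2013-11-21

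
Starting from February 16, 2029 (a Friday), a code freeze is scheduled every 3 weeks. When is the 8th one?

The 8th occurrence is 7 intervals after the first: 7 × 21 = 147 days after February 16, 2029.
February has 28 days — 12 days to the end of February leaves 135.
March has 31 days (104 left).
April has 30 days (74 left).
May has 31 days (43 left).
June has 30 days (13 left).
13 days into July → July 13, 2029.

July 13, 2029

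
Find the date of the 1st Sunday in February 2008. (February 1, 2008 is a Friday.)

February 2008 begins on a Friday, so the first Sunday is February 3 (2 days later).

2008-02-03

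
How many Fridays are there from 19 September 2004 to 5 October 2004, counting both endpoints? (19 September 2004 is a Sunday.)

2

19 September 2004 is a Sunday; the first Friday on or after it is 24 September 2004 (5 days later).
From 24 September 2004 to 5 October 2004: 6 + 5 = 11 days (rest of September, October).
11 ÷ 7 = 1 full weeks with remainder 4, so 1 more Fridays after the first → 2.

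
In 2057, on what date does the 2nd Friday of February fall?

February 2057 begins on a Thursday, so the first Friday is February 2 (1 day later).
The 2nd Friday is 1 weeks later: 2 + 7 = 9.

9 February 2057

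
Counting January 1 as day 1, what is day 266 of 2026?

23 September 2026

January has 31 days (266 − 31 = 235 remain).
February has 28 days (235 − 28 = 207 remain).
March has 31 days (207 − 31 = 176 remain).
April has 30 days (176 − 30 = 146 remain).
May has 31 days (146 − 31 = 115 remain).
June has 30 days (115 − 30 = 85 remain).
July has 31 days (85 − 31 = 54 remain).
August has 31 days (54 − 31 = 23 remain).
23 into September → September 23.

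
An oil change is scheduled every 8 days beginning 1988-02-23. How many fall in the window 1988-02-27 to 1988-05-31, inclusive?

12

Occurrences land 8·i days after 1988-02-23 for i = 0, 1, 2, …
1988-02-27 is 4 days after the start; 4 ÷ 8 = 0 remainder 4; since the remainder is 4, round up to i = 1. First occurrence in the window: #2 on 1988-03-02 (1×8 = 8 days in).
1988-05-31 is 98 days after the start; 98 ÷ 8 = 12 remainder 2. Last occurrence in the window: #13 on 1988-05-29.
Occurrences #2 through #13: 12 in total.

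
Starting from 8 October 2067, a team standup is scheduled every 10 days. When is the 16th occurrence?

6 March 2068

The 16th occurrence is 15 intervals after the first: 15 × 10 = 150 days after 8 October 2067.
October has 31 days — 23 days to the end of October leaves 127.
November has 30 days (97 left).
December has 31 days (66 left).
January has 31 days (35 left).
February has 29 days (6 left).
6 days into March → 6 March 2068.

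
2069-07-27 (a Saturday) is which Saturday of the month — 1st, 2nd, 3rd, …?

4th

Day 27 falls in week ⌈27/7⌉ of the month.
Days 1–7 hold the 1st Saturday, 8–14 the 2nd, 15–21 the 3rd, 22–28 the 4th, 29–31 the 5th.
27 is in the range for the 4th.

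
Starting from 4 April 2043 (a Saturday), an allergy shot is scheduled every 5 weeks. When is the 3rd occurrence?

The 3rd occurrence is 2 intervals after the first: 2 × 35 = 70 days after 4 April 2043.
April has 30 days — 26 days to the end of April leaves 44.
May has 31 days (13 left).
13 days into June → 13 June 2043.

13 June 2043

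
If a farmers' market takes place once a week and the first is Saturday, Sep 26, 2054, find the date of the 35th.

May 22, 2055

The 35th occurrence is 34 intervals after the first: 34 × 7 = 238 days after Sep 26, 2054.
Sep has 30 days — 4 days to the end of Sep leaves 234.
Oct has 31 days (203 left).
Nov has 30 days (173 left).
Dec has 31 days (142 left).
Jan has 31 days (111 left).
Feb has 28 days (83 left).
Mar has 31 days (52 left).
Apr has 30 days (22 left).
22 days into May → May 22, 2055.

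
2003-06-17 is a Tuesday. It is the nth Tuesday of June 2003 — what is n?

Day 17 falls in week ⌈17/7⌉ of the month.
Days 1–7 hold the 1st Tuesday, 8–14 the 2nd, 15–21 the 3rd, 22–28 the 4th, 29–31 the 5th.
17 is in the range for the 3rd.

3rd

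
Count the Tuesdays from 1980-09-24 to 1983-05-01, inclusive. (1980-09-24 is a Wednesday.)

135

1980-09-24 is a Wednesday; the first Tuesday on or after it is 1980-09-30 (6 days later).
From 1980-09-30 to 1983-05-01: 92 + 365 + 365 + 121 = 943 days (rest of 1980, 1981, 1982, to 1983-05-01 in 1983).
943 ÷ 7 = 134 full weeks with remainder 5, so 134 more Tuesdays after the first → 135.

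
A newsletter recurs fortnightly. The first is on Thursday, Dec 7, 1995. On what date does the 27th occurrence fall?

The 27th occurrence is 26 intervals after the first: 26 × 14 = 364 days after Dec 7, 1995.
Dec has 31 days — 24 days to the end of Dec leaves 340.
Jan has 31 days (309 left).
Feb has 29 days (280 left).
Mar has 31 days (249 left).
Apr has 30 days (219 left).
May has 31 days (188 left).
Jun has 30 days (158 left).
Jul has 31 days (127 left).
Aug has 31 days (96 left).
Sep has 30 days (66 left).
Oct has 31 days (35 left).
Nov has 30 days (5 left).
5 days into Dec → Dec 5, 1996.

Dec 5, 1996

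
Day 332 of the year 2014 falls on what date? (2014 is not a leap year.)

January has 31 days (332 − 31 = 301 remain).
February has 28 days (301 − 28 = 273 remain).
March has 31 days (273 − 31 = 242 remain).
April has 30 days (242 − 30 = 212 remain).
May has 31 days (212 − 31 = 181 remain).
June has 30 days (181 − 30 = 151 remain).
July has 31 days (151 − 31 = 120 remain).
August has 31 days (120 − 31 = 89 remain).
September has 30 days (89 − 30 = 59 remain).
October has 31 days (59 − 31 = 28 remain).
28 into November → November 28.

2014-11-28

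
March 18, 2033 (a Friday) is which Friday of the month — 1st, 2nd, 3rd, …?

Day 18 falls in week ⌈18/7⌉ of the month.
Days 1–7 hold the 1st Friday, 8–14 the 2nd, 15–21 the 3rd, 22–28 the 4th, 29–31 the 5th.
18 is in the range for the 3rd.

3rd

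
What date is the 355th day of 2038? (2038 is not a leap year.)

January has 31 days (355 − 31 = 324 remain).
February has 28 days (324 − 28 = 296 remain).
March has 31 days (296 − 31 = 265 remain).
April has 30 days (265 − 30 = 235 remain).
May has 31 days (235 − 31 = 204 remain).
June has 30 days (204 − 30 = 174 remain).
July has 31 days (174 − 31 = 143 remain).
August has 31 days (143 − 31 = 112 remain).
September has 30 days (112 − 30 = 82 remain).
October has 31 days (82 − 31 = 51 remain).
November has 30 days (51 − 30 = 21 remain).
21 into December → December 21.

2038-12-21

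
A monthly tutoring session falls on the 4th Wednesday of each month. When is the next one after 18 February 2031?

February 2031 starts on a Saturday; its first Wednesday is the 5th, so the 4th Wednesday is the 26th — 26 February 2031.
26 February 2031 is after 18 February 2031, so that is the next one.

26 February 2031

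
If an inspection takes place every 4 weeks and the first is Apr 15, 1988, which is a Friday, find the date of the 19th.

Sep 1, 1989

The 19th occurrence is 18 intervals after the first: 18 × 28 = 504 days after Apr 15, 1988.
Apr has 30 days — 15 days to the end of Apr leaves 489.
From end of Apr to end of 1988 is 245 days (244 left).
Jan has 31 days (213 left).
Feb has 28 days (185 left).
Mar has 31 days (154 left).
Apr has 30 days (124 left).
May has 31 days (93 left).
Jun has 30 days (63 left).
Jul has 31 days (32 left).
Aug has 31 days (1 left).
1 day into Sep → Sep 1, 1989.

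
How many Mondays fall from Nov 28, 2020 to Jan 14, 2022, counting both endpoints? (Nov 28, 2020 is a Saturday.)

59

Nov 28, 2020 is a Saturday; the first Monday on or after it is Nov 30, 2020 (2 days later).
From Nov 30, 2020 to Jan 14, 2022: 31 + 365 + 14 = 410 days (rest of 2020, 2021, to Jan 14, 2022 in 2022).
410 ÷ 7 = 58 full weeks with remainder 4, so 58 more Mondays after the first → 59.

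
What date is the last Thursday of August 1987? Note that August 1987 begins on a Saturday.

August 1987 begins on a Saturday, so the first Thursday is August 6 (5 days later).
August 1987 has 31 days. Adding weeks: 6, 13, 20, 27 — the last one ≤ 31 is the 27th.

1987-08-27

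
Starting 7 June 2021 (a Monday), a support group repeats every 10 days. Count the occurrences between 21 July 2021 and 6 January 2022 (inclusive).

Occurrences land 10·i days after 7 June 2021 for i = 0, 1, 2, …
21 July 2021 is 44 days after the start; 44 ÷ 10 = 4 remainder 4; since the remainder is 4, round up to i = 5. First occurrence in the window: #6 on 27 July 2021 (5×10 = 50 days in).
6 January 2022 is 213 days after the start; 213 ÷ 10 = 21 remainder 3. Last occurrence in the window: #22 on 3 January 2022.
Occurrences #6 through #22: 17 in total.

17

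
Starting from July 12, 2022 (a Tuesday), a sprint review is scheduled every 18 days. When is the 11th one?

January 8, 2023

The 11th occurrence is 10 intervals after the first: 10 × 18 = 180 days after July 12, 2022.
July has 31 days — 19 days to the end of July leaves 161.
August has 31 days (130 left).
September has 30 days (100 left).
October has 31 days (69 left).
November has 30 days (39 left).
December has 31 days (8 left).
8 days into January → January 8, 2023.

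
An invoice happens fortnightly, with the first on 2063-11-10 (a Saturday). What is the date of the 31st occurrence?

2065-01-03

The 31st occurrence is 30 intervals after the first: 30 × 14 = 420 days after 2063-11-10.
November has 30 days — 20 days to the end of November leaves 400.
December has 31 days (369 left).
January has 31 days (338 left).
February has 29 days (309 left).
March has 31 days (278 left).
April has 30 days (248 left).
May has 31 days (217 left).
June has 30 days (187 left).
July has 31 days (156 left).
August has 31 days (125 left).
September has 30 days (95 left).
October has 31 days (64 left).
November has 30 days (34 left).
December has 31 days (3 left).
3 days into January → 2065-01-03.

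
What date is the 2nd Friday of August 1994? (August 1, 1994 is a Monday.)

August 1994 begins on a Monday, so the first Friday is August 5 (4 days later).
The 2nd Friday is 1 weeks later: 5 + 7 = 12.

August 12, 1994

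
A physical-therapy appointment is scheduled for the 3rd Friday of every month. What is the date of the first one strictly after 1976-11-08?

November 1976 starts on a Monday; its first Friday is the 5th, so the 3rd Friday is the 19th — 1976-11-19.
1976-11-19 is after 1976-11-08, so that is the next one.

1976-11-19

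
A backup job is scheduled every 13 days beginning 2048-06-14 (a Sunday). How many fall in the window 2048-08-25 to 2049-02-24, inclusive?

Occurrences land 13·i days after 2048-06-14 for i = 0, 1, 2, …
2048-08-25 is 72 days after the start; 72 ÷ 13 = 5 remainder 7; since the remainder is 7, round up to i = 6. First occurrence in the window: #7 on 2048-08-31 (6×13 = 78 days in).
2049-02-24 is 255 days after the start; 255 ÷ 13 = 19 remainder 8. Last occurrence in the window: #20 on 2049-02-16.
Occurrences #7 through #20: 14 in total.

14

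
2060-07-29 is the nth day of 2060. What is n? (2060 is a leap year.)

Days in months before July: 31 + 29 + 31 + 30 + 31 + 30 = 182.
Plus 29 days into July → day 211.

211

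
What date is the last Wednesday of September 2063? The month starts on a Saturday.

September 2063 begins on a Saturday, so the first Wednesday is September 5 (4 days later).
September 2063 has 30 days. Adding weeks: 5, 12, 19, 26 — the last one ≤ 30 is the 26th.

2063-09-26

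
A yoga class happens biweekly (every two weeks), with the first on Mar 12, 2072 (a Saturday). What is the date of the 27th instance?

Mar 11, 2073

The 27th occurrence is 26 intervals after the first: 26 × 14 = 364 days after Mar 12, 2072.
Mar has 31 days — 19 days to the end of Mar leaves 345.
Apr has 30 days (315 left).
May has 31 days (284 left).
Jun has 30 days (254 left).
Jul has 31 days (223 left).
Aug has 31 days (192 left).
Sep has 30 days (162 left).
Oct has 31 days (131 left).
Nov has 30 days (101 left).
Dec has 31 days (70 left).
Jan has 31 days (39 left).
Feb has 28 days (11 left).
11 days into Mar → Mar 11, 2073.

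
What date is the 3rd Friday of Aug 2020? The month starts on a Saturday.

Aug 2020 begins on a Saturday, so the first Friday is Aug 7 (6 days later).
The 3rd Friday is 2 weeks later: 7 + 14 = 21.

Aug 21, 2020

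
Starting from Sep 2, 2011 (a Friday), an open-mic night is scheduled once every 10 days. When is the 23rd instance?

The 23rd occurrence is 22 intervals after the first: 22 × 10 = 220 days after Sep 2, 2011.
Sep has 30 days — 28 days to the end of Sep leaves 192.
Oct has 31 days (161 left).
Nov has 30 days (131 left).
Dec has 31 days (100 left).
Jan has 31 days (69 left).
Feb has 29 days (40 left).
Mar has 31 days (9 left).
9 days into Apr → Apr 9, 2012.

Apr 9, 2012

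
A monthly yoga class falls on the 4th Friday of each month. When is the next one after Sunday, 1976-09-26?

1976-10-22

September 1976 starts on a Wednesday; its first Friday is the 3rd, so the 4th Friday is the 24th — 1976-09-24.
That is not after 1976-09-26, so look at October 1976.
October 1976 starts on a Friday; its first Friday is the 1st, so the 4th Friday is the 22nd — 1976-10-22.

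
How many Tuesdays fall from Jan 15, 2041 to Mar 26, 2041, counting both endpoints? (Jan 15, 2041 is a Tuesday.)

Jan 15, 2041 is a Tuesday; the first Tuesday on or after it is Jan 15, 2041.
From Jan 15, 2041 to Mar 26, 2041: 16 + 28 + 26 = 70 days (rest of Jan, Feb, Mar).
70 ÷ 7 = 10 full weeks with remainder 0, so 10 more Tuesdays after the first → 11.

11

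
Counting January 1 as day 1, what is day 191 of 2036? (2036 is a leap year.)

January has 31 days (191 − 31 = 160 remain).
February has 29 days (160 − 29 = 131 remain).
March has 31 days (131 − 31 = 100 remain).
April has 30 days (100 − 30 = 70 remain).
May has 31 days (70 − 31 = 39 remain).
June has 30 days (39 − 30 = 9 remain).
9 into July → July 9.

2036-07-09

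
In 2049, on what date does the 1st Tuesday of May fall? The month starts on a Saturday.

4 May 2049

May 2049 begins on a Saturday, so the first Tuesday is May 4 (3 days later).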